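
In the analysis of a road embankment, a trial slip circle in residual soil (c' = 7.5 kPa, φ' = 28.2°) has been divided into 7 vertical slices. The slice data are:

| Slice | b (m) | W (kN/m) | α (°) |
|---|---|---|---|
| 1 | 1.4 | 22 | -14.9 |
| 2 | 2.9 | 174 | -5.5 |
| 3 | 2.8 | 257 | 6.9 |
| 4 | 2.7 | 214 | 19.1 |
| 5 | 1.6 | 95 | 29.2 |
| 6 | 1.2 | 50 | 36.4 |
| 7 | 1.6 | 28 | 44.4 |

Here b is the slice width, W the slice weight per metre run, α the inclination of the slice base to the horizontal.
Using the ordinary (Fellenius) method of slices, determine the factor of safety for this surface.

Ordinary method of slices: FS = Σ[c'·Δl_i + (W_i cosα_i)·tanφ'] / Σ W_i sinα_i, with Δl_i = b_i / cosα_i.
Slice 1: Δl = 1.4/cos(-14.9°) = 1.449 m; N'_1 = 22·cos(-14.9°) = 21.3; c'Δl = 10.87; W sinα = -5.7
Slice 2: Δl = 2.9/cos(-5.5°) = 2.913 m; N'_2 = 174·cos(-5.5°) = 173.2; c'Δl = 21.85; W sinα = -16.7
Slice 3: Δl = 2.8/cos6.9° = 2.820 m; N'_3 = 257·cos6.9° = 255.1; c'Δl = 21.15; W sinα = 30.9
Slice 4: Δl = 2.7/cos19.1° = 2.857 m; N'_4 = 214·cos19.1° = 202.2; c'Δl = 21.43; W sinα = 70.0
Slice 5: Δl = 1.6/cos29.2° = 1.833 m; N'_5 = 95·cos29.2° = 82.9; c'Δl = 13.75; W sinα = 46.3
Slice 6: Δl = 1.2/cos36.4° = 1.491 m; N'_6 = 50·cos36.4° = 40.2; c'Δl = 11.18; W sinα = 29.7
Slice 7: Δl = 1.6/cos44.4° = 2.239 m; N'_7 = 28·cos44.4° = 20.0; c'Δl = 16.80; W sinα = 19.6
Σc'Δl = 117.0 kN/m; ΣN' = 795.0 kN/m; ΣW sinα = 174.2 kN/m
Resisting = 117.0 + 795.0·tan28.2° = 117.0 + 426.3 = 543.3 kN/m
FS = 543.3 / 174.2 = 3.119

FS = 3.12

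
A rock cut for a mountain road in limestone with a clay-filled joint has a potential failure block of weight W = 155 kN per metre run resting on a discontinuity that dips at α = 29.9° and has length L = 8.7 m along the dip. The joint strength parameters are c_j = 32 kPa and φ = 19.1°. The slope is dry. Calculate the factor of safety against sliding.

FS = 4.21

Resolving the block weight along and normal to the plane and applying the Mohr–Coulomb strength on the joint:
N' = W cosα = 155·cos29.9° = 134.4 kN/m
Driving force T = W sinα = 155·sin29.9° = 77.3 kN/m
Resisting force R = c_j·L + N'·tanφ = 32·8.7 + 134.4·tan19.1° = 278.4 + 46.5 = 324.9 kN/m
FS = R / T = 324.9 / 77.3 = 4.205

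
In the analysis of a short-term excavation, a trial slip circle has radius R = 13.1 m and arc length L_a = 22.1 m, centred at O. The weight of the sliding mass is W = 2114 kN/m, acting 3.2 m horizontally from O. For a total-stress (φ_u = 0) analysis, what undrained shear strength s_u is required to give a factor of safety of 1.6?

FS = s_u·L_a·R / (W·d), so s_u = FS·W·d / (L_a·R).
s_u = 1.6·2114·3.2 / (22.10·13.1) = 10823.7 / 289.51 = 37.39 kPa

s_u = 37.4 kPa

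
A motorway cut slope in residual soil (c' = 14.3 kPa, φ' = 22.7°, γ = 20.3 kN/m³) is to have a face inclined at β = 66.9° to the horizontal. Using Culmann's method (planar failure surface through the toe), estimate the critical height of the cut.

Culmann's analysis gives the critical failure plane at α_cr = (β + φ')/2 = (66.9 + 22.7)/2 = 44.8°, and the critical height
H_c = (4c'/γ) · sinβ cosφ' / [1 − cos(β − φ')]
    = (4·14.3/20.3) · sin66.9°·cos22.7° / [1 − cos(44.2°)]
    = 2.818 · 0.9198·0.9225 / [1 − 0.7169]
    = 2.818 · 0.8486 / 0.2831
    = 8.45 m

H_c = 8.45 m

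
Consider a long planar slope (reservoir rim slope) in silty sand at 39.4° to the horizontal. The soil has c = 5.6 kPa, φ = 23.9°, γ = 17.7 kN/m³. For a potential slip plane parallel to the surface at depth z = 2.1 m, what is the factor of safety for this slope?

FS = 0.85

For an infinite slope with a slip plane parallel to the surface (no pore pressure): FS = [c + γz cos²β tanφ] / [γz sinβ cosβ].
γz = 17.7·2.1 = 37.17 kN/m²
Numerator = 5.6 + 37.17·cos²39.4°·tan23.9° = 5.6 + 37.17·0.5971·0.4431 = 15.435 kPa
Denominator = 37.17·sin39.4°·cos39.4° = 37.17·0.6347·0.7727 = 18.231 kPa
FS = 15.435 / 18.231 = 0.847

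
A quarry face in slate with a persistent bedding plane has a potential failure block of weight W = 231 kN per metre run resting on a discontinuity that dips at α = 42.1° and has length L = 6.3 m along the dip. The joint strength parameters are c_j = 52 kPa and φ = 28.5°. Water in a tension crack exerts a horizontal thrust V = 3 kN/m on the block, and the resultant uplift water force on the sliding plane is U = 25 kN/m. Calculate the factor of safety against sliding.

Resolving the block weight along and normal to the plane and applying the Mohr–Coulomb strength on the joint:
N' = W cosα − U − V sinα = 231·cos42.1° − 25 − 3·sin42.1° = 144.4 kN/m
Driving force T = W sinα + V cosα = 231·sin42.1° + 3·cos42.1° = 157.1 kN/m
Resisting force R = c_j·L + N'·tanφ = 52·6.3 + 144.4·tan28.5° = 327.6 + 78.4 = 406.0 kN/m
FS = R / T = 406.0 / 157.1 = 2.584

FS = 2.58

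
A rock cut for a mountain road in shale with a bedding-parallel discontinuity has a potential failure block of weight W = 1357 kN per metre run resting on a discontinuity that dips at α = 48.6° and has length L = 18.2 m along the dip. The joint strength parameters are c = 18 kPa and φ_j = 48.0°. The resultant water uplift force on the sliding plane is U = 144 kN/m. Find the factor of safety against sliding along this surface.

FS = 1.14

Resolving the block weight along and normal to the plane and applying the Mohr–Coulomb strength on the joint:
N' = W cosα − U = 1357·cos48.6° − 144 = 753.4 kN/m
Driving force T = W sinα = 1357·sin48.6° = 1017.9 kN/m
Resisting force R = c·L + N'·tanφ_j = 18·18.2 + 753.4·tan48.0° = 327.6 + 836.7 = 1164.3 kN/m
FS = R / T = 1164.3 / 1017.9 = 1.144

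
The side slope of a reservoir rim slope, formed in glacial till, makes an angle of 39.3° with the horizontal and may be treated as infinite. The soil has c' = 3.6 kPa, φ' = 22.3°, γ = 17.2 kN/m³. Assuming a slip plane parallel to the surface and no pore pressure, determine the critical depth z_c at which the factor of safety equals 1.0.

z_c = 0.86 m

Setting FS = 1.00 in FS = [c' + γz cos²β tanφ'] / [γz sinβ cosβ] and solving for z:
z = c' / [γ cosβ (FS·sinβ − cosβ·tanφ')]
  = 3.6 / [17.2·cos39.3°·(1.00·sin39.3° − cos39.3°·tan22.3°)]
  = 3.6 / [17.2·0.7738·(1.00·0.6334 − 0.7738·0.4101)]
  = 3.6 / 4.2061 = 0.856 m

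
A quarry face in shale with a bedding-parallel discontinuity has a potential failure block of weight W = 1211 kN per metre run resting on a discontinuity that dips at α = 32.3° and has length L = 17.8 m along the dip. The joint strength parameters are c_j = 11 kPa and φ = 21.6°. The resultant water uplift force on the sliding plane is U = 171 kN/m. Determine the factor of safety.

Resolving the block weight along and normal to the plane and applying the Mohr–Coulomb strength on the joint:
N' = W cosα − U = 1211·cos32.3° − 171 = 852.6 kN/m
Driving force T = W sinα = 1211·sin32.3° = 647.1 kN/m
Resisting force R = c_j·L + N'·tanφ = 11·17.8 + 852.6·tan21.6° = 195.8 + 337.6 = 533.4 kN/m
FS = R / T = 533.4 / 647.1 = 0.824

FS = 0.82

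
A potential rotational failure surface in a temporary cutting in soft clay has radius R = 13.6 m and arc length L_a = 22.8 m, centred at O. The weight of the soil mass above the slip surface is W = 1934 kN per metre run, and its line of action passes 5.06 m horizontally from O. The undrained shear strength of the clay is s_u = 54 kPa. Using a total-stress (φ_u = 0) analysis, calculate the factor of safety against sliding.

FS = 1.71

Taking moments about the centre O, the resisting moment is provided by the undrained shear strength acting along the arc:
M_R = s_u·L_a·R = 54·22.80·13.6 = 16744.3 kN·m/m
M_D = W·d = 1934·5.06 = 9786.0 kN·m/m
FS = M_R / M_D = 16744.3 / 9786.0 = 1.711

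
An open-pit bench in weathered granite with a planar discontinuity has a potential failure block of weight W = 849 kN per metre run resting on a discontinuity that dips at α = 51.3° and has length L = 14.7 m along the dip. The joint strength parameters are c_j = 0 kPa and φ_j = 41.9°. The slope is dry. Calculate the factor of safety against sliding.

FS = 0.72

Resolving the block weight along and normal to the plane and applying the Mohr–Coulomb strength on the joint:
N' = W cosα = 849·cos51.3° = 530.8 kN/m
Driving force T = W sinα = 849·sin51.3° = 662.6 kN/m
Resisting force R = c_j·L + N'·tanφ_j = 0·14.7 + 530.8·tan41.9° = 0.0 + 476.3 = 476.3 kN/m
FS = R / T = 476.3 / 662.6 = 0.719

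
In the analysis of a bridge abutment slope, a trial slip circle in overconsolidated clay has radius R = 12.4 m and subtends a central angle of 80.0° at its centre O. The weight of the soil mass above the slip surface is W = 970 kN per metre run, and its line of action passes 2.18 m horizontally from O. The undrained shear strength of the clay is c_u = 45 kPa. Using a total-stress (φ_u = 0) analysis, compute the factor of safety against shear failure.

Taking moments about the centre O, the resisting moment is provided by the undrained shear strength acting along the arc:
Arc length L_a = R·θ = 12.4·(80.0°·π/180) = 12.4·1.3963 = 17.31 m
M_R = c_u·L_a·R = 45·17.31·12.4 = 9661.0 kN·m/m
M_D = W·d = 970·2.18 = 2114.6 kN·m/m
FS = M_R / M_D = 9661.0 / 2114.6 = 4.569

FS = 4.57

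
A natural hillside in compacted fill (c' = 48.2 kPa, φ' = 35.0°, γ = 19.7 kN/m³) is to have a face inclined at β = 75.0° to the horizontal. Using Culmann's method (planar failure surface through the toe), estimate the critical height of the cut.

H_c = 33.10 m

Culmann's analysis gives the critical failure plane at α_cr = (β + φ')/2 = (75.0 + 35.0)/2 = 55.0°, and the critical height
H_c = (4c'/γ) · sinβ cosφ' / [1 − cos(β − φ')]
    = (4·48.2/19.7) · sin75.0°·cos35.0° / [1 − cos(40.0°)]
    = 9.787 · 0.9659·0.8192 / [1 − 0.7660]
    = 9.787 · 0.7912 / 0.2340
    = 33.10 m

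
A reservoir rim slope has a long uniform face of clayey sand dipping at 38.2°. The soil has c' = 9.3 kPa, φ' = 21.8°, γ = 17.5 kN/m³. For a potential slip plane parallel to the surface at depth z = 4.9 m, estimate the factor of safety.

For an infinite slope with a slip plane parallel to the surface (no pore pressure): FS = [c' + γz cos²β tanφ'] / [γz sinβ cosβ].
γz = 17.5·4.9 = 85.75 kN/m²
Numerator = 9.3 + 85.75·cos²38.2°·tan21.8° = 9.3 + 85.75·0.6176·0.4000 = 30.481 kPa
Denominator = 85.75·sin38.2°·cos38.2° = 85.75·0.6184·0.7859 = 41.673 kPa
FS = 30.481 / 41.673 = 0.731

FS = 0.73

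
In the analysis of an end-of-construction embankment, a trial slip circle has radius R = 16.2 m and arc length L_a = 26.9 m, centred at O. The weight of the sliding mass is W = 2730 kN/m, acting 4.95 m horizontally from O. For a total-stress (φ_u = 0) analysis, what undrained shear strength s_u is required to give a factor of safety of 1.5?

FS = s_u·L_a·R / (W·d), so s_u = FS·W·d / (L_a·R).
s_u = 1.5·2730·4.95 / (26.90·16.2) = 20270.2 / 435.78 = 46.51 kPa

s_u = 46.5 kPa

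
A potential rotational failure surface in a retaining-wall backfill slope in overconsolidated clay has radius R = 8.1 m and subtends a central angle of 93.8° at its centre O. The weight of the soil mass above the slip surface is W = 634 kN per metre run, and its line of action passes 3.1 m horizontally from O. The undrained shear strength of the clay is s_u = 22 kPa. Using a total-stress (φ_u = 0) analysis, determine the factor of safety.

FS = 1.20

Taking moments about the centre O, the resisting moment is provided by the undrained shear strength acting along the arc:
Arc length L_a = R·θ = 8.1·(93.8°·π/180) = 8.1·1.6371 = 13.26 m
M_R = s_u·L_a·R = 22·13.26·8.1 = 2363.1 kN·m/m
M_D = W·d = 634·3.1 = 1965.4 kN·m/m
FS = M_R / M_D = 2363.1 / 1965.4 = 1.202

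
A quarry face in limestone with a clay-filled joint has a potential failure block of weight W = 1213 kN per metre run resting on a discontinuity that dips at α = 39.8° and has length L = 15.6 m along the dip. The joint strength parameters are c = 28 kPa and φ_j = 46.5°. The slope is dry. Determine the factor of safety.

Resolving the block weight along and normal to the plane and applying the Mohr–Coulomb strength on the joint:
N' = W cosα = 1213·cos39.8° = 931.9 kN/m
Driving force T = W sinα = 1213·sin39.8° = 776.5 kN/m
Resisting force R = c·L + N'·tanφ_j = 28·15.6 + 931.9·tan46.5° = 436.8 + 982.0 = 1418.8 kN/m
FS = R / T = 1418.8 / 776.5 = 1.827

FS = 1.83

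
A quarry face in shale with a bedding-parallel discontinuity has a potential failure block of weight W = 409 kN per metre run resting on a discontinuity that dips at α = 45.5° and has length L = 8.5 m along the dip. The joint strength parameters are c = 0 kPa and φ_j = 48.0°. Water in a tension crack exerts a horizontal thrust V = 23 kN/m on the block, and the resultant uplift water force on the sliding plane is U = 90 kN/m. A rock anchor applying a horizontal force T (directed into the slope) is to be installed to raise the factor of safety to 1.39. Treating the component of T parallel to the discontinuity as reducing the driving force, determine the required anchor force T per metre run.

T = 129 kN/m

Resolving forces along and normal to the sliding plane, with the horizontal anchor force T adding T·sinα to the effective normal force and T·cosα acting up the plane against the driving force:
FS = [cL + (W cosα − U − V sinα + T sinα) tanφ_j] / [W sinα + V cosα − T cosα]
Without the anchor: N' = 180.3 kN/m, driving T_d = 307.8 kN/m, resisting R = 0·8.5 + 180.3·tan48.0° = 200.2 kN/m, FS = 0.65.
Setting FS = 1.39 and solving for T:
1.39·(307.8 − T cos45.5°) = 200.2 + T sin45.5°·tan48.0°
T·(sin45.5°·tan48.0° + 1.39·cos45.5°) = 1.39·307.8 − 200.2
T·(0.7133·1.1106 + 1.39·0.7009) = 427.9 − 200.2 = 227.7
T·1.7664 = 227.7
T = 128.9 kN/m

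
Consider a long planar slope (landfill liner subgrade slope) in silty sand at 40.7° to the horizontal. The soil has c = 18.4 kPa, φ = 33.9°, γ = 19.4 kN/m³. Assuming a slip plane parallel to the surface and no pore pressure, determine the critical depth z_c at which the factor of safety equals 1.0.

Setting FS = 1.00 in FS = [c + γz cos²β tanφ] / [γz sinβ cosβ] and solving for z:
z = c / [γ cosβ (FS·sinβ − cosβ·tanφ)]
  = 18.4 / [19.4·cos40.7°·(1.00·sin40.7° − cos40.7°·tan33.9°)]
  = 18.4 / [19.4·0.7581·(1.00·0.6521 − 0.7581·0.6720)]
  = 18.4 / 2.0981 = 8.770 m

z_c = 8.77 m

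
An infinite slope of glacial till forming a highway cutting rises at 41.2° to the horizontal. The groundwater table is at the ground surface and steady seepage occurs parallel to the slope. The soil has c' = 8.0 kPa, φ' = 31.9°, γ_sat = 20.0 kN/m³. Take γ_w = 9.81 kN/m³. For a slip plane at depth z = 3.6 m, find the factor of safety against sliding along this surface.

With seepage parallel to the slope and the water table at the surface, the effective normal stress on the slip plane uses the buoyant unit weight γ' = γ_sat − γ_w while the driving shear stress uses γ_sat:
FS = [c' + γ' z cos²β tanφ'] / [γ_sat z sinβ cosβ]
γ' = 20.0 − 9.81 = 10.19 kN/m³
Numerator = 8.0 + 10.19·3.6·cos²41.2°·tan31.9° = 8.0 + 10.19·3.6·0.5661·0.6224 = 20.927 kPa
Denominator = 20.0·3.6·sin41.2°·cos41.2° = 20.0·3.6·0.6587·0.7524 = 35.684 kPa
FS = 20.927 / 35.684 = 0.586

FS = 0.59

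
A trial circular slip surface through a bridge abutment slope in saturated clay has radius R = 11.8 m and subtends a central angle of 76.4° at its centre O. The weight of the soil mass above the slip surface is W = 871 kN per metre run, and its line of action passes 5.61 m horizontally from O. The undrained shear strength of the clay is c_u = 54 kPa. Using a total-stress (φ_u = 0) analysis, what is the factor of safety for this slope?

FS = 2.05

Taking moments about the centre O, the resisting moment is provided by the undrained shear strength acting along the arc:
Arc length L_a = R·θ = 11.8·(76.4°·π/180) = 11.8·1.3334 = 15.73 m
M_R = c_u·L_a·R = 54·15.73·11.8 = 10026.0 kN·m/m
M_D = W·d = 871·5.61 = 4886.3 kN·m/m
FS = M_R / M_D = 10026.0 / 4886.3 = 2.052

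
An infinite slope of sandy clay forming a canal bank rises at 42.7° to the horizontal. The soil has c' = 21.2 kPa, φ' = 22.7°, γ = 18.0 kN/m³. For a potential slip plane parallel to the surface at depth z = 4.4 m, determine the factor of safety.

FS = 0.99

For an infinite slope with a slip plane parallel to the surface (no pore pressure): FS = [c' + γz cos²β tanφ'] / [γz sinβ cosβ].
γz = 18.0·4.4 = 79.20 kN/m²
Numerator = 21.2 + 79.20·cos²42.7°·tan22.7° = 21.2 + 79.20·0.5401·0.4183 = 39.094 kPa
Denominator = 79.20·sin42.7°·cos42.7° = 79.20·0.6782·0.7349 = 39.472 kPa
FS = 39.094 / 39.472 = 0.990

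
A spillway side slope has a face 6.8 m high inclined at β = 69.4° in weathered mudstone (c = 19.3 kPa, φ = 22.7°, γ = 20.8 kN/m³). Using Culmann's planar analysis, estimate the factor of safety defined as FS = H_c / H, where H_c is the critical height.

FS = 1.50

H_c = (4c/γ) · sinβ cosφ / [1 − cos(β − φ)]
    = (4·19.3/20.8) · sin69.4°·cos22.7° / [1 − cos46.7°]
    = 3.712 · 0.8636 / 0.3142 = 10.20 m
FS = H_c / H = 10.20 / 6.8 = 1.500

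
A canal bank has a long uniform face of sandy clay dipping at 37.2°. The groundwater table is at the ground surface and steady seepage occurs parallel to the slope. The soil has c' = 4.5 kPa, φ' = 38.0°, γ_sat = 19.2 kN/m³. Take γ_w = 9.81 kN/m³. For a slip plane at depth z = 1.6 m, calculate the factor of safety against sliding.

FS = 0.81

With seepage parallel to the slope and the water table at the surface, the effective normal stress on the slip plane uses the buoyant unit weight γ' = γ_sat − γ_w while the driving shear stress uses γ_sat:
FS = [c' + γ' z cos²β tanφ'] / [γ_sat z sinβ cosβ]
γ' = 19.2 − 9.81 = 9.39 kN/m³
Numerator = 4.5 + 9.39·1.6·cos²37.2°·tan38.0° = 4.5 + 9.39·1.6·0.6345·0.7813 = 11.947 kPa
Denominator = 19.2·1.6·sin37.2°·cos37.2° = 19.2·1.6·0.6046·0.7965 = 14.794 kPa
FS = 11.947 / 14.794 = 0.808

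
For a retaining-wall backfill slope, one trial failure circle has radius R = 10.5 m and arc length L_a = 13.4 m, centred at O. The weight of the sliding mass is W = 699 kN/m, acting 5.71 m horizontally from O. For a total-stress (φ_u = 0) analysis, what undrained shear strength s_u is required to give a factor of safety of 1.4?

s_u = 39.7 kPa

FS = s_u·L_a·R / (W·d), so s_u = FS·W·d / (L_a·R).
s_u = 1.4·699·5.71 / (13.40·10.5) = 5587.8 / 140.70 = 39.71 kPa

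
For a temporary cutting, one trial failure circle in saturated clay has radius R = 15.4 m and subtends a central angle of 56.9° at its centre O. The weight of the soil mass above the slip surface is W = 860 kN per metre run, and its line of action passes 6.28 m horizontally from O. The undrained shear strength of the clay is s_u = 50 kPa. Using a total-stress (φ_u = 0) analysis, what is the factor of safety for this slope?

Taking moments about the centre O, the resisting moment is provided by the undrained shear strength acting along the arc:
Arc length L_a = R·θ = 15.4·(56.9°·π/180) = 15.4·0.9931 = 15.29 m
M_R = s_u·L_a·R = 50·15.29·15.4 = 11776.1 kN·m/m
M_D = W·d = 860·6.28 = 5400.8 kN·m/m
FS = M_R / M_D = 11776.1 / 5400.8 = 2.180

FS = 2.18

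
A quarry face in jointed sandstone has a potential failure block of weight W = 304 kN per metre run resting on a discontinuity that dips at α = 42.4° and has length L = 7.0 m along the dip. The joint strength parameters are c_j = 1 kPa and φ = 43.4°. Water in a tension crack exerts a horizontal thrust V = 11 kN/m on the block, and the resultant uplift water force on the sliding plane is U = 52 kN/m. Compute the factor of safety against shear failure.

FS = 0.77

Resolving the block weight along and normal to the plane and applying the Mohr–Coulomb strength on the joint:
N' = W cosα − U − V sinα = 304·cos42.4° − 52 − 11·sin42.4° = 165.1 kN/m
Driving force T = W sinα + V cosα = 304·sin42.4° + 11·cos42.4° = 213.1 kN/m
Resisting force R = c_j·L + N'·tanφ = 1·7.0 + 165.1·tan43.4° = 7.0 + 156.1 = 163.1 kN/m
FS = R / T = 163.1 / 213.1 = 0.765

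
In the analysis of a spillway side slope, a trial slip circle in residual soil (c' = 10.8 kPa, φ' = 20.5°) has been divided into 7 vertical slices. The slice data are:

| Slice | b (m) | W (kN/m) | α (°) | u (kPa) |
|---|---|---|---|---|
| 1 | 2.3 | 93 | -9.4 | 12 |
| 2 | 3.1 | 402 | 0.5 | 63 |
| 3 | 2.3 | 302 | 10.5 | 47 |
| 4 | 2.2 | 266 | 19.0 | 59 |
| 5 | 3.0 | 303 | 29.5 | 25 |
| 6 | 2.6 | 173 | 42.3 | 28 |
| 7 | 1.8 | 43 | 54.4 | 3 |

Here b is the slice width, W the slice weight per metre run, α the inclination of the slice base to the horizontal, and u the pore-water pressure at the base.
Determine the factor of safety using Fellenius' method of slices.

FS = 1.20

Ordinary method of slices: FS = Σ[c'·Δl_i + (W_i cosα_i − u_i·Δl_i)·tanφ'] / Σ W_i sinα_i, with Δl_i = b_i / cosα_i.
Slice 1: Δl = 2.3/cos(-9.4°) = 2.331 m; N'_1 = 93·cos(-9.4°) − 12·2.331 = 63.8; c'Δl = 25.18; W sinα = -15.2
Slice 2: Δl = 3.1/cos0.5° = 3.100 m; N'_2 = 402·cos0.5° − 63·3.100 = 206.7; c'Δl = 33.48; W sinα = 3.5
Slice 3: Δl = 2.3/cos10.5° = 2.339 m; N'_3 = 302·cos10.5° − 47·2.339 = 187.0; c'Δl = 25.26; W sinα = 55.0
Slice 4: Δl = 2.2/cos19.0° = 2.327 m; N'_4 = 266·cos19.0° − 59·2.327 = 114.2; c'Δl = 25.13; W sinα = 86.6
Slice 5: Δl = 3.0/cos29.5° = 3.447 m; N'_5 = 303·cos29.5° − 25·3.447 = 177.5; c'Δl = 37.23; W sinα = 149.2
Slice 6: Δl = 2.6/cos42.3° = 3.515 m; N'_6 = 173·cos42.3° − 28·3.515 = 29.5; c'Δl = 37.96; W sinα = 116.4
Slice 7: Δl = 1.8/cos54.4° = 3.092 m; N'_7 = 43·cos54.4° − 3·3.092 = 15.8; c'Δl = 33.40; W sinα = 35.0
Σc'Δl = 217.6 kN/m; ΣN' = 794.5 kN/m; ΣW sinα = 430.6 kN/m
Resisting = 217.6 + 794.5·tan20.5° = 217.6 + 297.1 = 514.7 kN/m
FS = 514.7 / 430.6 = 1.195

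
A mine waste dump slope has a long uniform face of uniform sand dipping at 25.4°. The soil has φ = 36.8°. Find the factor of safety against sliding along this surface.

FS = 1.58

For a dry cohesionless infinite slope the factor of safety is FS = tanφ / tanβ.
FS = tan36.8° / tan25.4° = 0.7481 / 0.4748 = 1.575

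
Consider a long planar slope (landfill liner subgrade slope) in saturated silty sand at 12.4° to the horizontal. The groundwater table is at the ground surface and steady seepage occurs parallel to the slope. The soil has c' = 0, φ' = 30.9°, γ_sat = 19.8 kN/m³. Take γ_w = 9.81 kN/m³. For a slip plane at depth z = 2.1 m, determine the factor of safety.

FS = 1.37

With seepage parallel to the slope and the water table at the surface, the effective normal stress on the slip plane uses the buoyant unit weight γ' = γ_sat − γ_w while the driving shear stress uses γ_sat:
FS = [c' + γ' z cos²β tanφ'] / [γ_sat z sinβ cosβ]
(For c' = 0 this reduces to FS = (γ'/γ_sat)·tanφ'/tanβ.)
γ' = 19.8 − 9.81 = 9.99 kN/m³
Numerator = 0.0 + 9.99·2.1·cos²12.4°·tan30.9° = 0.0 + 9.99·2.1·0.9539·0.5985 = 11.977 kPa
Denominator = 19.8·2.1·sin12.4°·cos12.4° = 19.8·2.1·0.2147·0.9767 = 8.720 kPa
FS = 11.977 / 8.720 = 1.373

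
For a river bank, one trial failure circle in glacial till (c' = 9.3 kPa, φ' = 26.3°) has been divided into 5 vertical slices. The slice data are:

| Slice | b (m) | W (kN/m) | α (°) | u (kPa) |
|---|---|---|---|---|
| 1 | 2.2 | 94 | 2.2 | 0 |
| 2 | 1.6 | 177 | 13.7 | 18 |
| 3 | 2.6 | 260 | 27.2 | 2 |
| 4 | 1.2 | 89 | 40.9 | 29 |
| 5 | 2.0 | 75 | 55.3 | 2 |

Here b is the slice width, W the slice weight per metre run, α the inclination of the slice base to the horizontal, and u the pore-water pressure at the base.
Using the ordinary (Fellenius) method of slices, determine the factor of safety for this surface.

FS = 1.29

Ordinary method of slices: FS = Σ[c'·Δl_i + (W_i cosα_i − u_i·Δl_i)·tanφ'] / Σ W_i sinα_i, with Δl_i = b_i / cosα_i.
Slice 1: Δl = 2.2/cos2.2° = 2.202 m; N'_1 = 94·cos2.2° − 0·2.202 = 93.9; c'Δl = 20.48; W sinα = 3.6
Slice 2: Δl = 1.6/cos13.7° = 1.647 m; N'_2 = 177·cos13.7° − 18·1.647 = 142.3; c'Δl = 15.32; W sinα = 41.9
Slice 3: Δl = 2.6/cos27.2° = 2.923 m; N'_3 = 260·cos27.2° − 2·2.923 = 225.4; c'Δl = 27.19; W sinα = 118.8
Slice 4: Δl = 1.2/cos40.9° = 1.588 m; N'_4 = 89·cos40.9° − 29·1.588 = 21.2; c'Δl = 14.76; W sinα = 58.3
Slice 5: Δl = 2.0/cos55.3° = 3.513 m; N'_5 = 75·cos55.3° − 2·3.513 = 35.7; c'Δl = 32.67; W sinα = 61.7
Σc'Δl = 110.4 kN/m; ΣN' = 518.6 kN/m; ΣW sinα = 284.3 kN/m
Resisting = 110.4 + 518.6·tan26.3° = 110.4 + 256.3 = 366.7 kN/m
FS = 366.7 / 284.3 = 1.290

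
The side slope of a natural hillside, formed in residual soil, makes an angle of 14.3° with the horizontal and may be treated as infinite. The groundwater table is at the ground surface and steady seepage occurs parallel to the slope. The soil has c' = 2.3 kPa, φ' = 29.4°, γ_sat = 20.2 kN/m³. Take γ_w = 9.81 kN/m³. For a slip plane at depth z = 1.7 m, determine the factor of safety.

FS = 1.42

With seepage parallel to the slope and the water table at the surface, the effective normal stress on the slip plane uses the buoyant unit weight γ' = γ_sat − γ_w while the driving shear stress uses γ_sat:
FS = [c' + γ' z cos²β tanφ'] / [γ_sat z sinβ cosβ]
γ' = 20.2 − 9.81 = 10.39 kN/m³
Numerator = 2.3 + 10.39·1.7·cos²14.3°·tan29.4° = 2.3 + 10.39·1.7·0.9390·0.5635 = 11.645 kPa
Denominator = 20.2·1.7·sin14.3°·cos14.3° = 20.2·1.7·0.2470·0.9690 = 8.219 kPa
FS = 11.645 / 8.219 = 1.417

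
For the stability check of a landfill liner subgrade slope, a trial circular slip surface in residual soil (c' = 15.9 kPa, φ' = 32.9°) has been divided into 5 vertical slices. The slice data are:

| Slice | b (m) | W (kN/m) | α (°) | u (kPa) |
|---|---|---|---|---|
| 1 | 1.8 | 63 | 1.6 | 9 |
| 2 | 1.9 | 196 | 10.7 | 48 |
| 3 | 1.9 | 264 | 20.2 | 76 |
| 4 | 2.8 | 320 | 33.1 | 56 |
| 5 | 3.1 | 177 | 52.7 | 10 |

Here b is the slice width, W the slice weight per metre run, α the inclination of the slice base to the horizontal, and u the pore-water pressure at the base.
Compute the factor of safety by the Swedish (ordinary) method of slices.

FS = 1.06

Ordinary method of slices: FS = Σ[c'·Δl_i + (W_i cosα_i − u_i·Δl_i)·tanφ'] / Σ W_i sinα_i, with Δl_i = b_i / cosα_i.
Slice 1: Δl = 1.8/cos1.6° = 1.801 m; N'_1 = 63·cos1.6° − 9·1.801 = 46.8; c'Δl = 28.63; W sinα = 1.8
Slice 2: Δl = 1.9/cos10.7° = 1.934 m; N'_2 = 196·cos10.7° − 48·1.934 = 99.8; c'Δl = 30.74; W sinα = 36.4
Slice 3: Δl = 1.9/cos20.2° = 2.025 m; N'_3 = 264·cos20.2° − 76·2.025 = 93.9; c'Δl = 32.19; W sinα = 91.2
Slice 4: Δl = 2.8/cos33.1° = 3.342 m; N'_4 = 320·cos33.1° − 56·3.342 = 80.9; c'Δl = 53.14; W sinα = 174.8
Slice 5: Δl = 3.1/cos52.7° = 5.116 m; N'_5 = 177·cos52.7° − 10·5.116 = 56.1; c'Δl = 81.34; W sinα = 140.8
Σc'Δl = 226.0 kN/m; ΣN' = 377.4 kN/m; ΣW sinα = 444.9 kN/m
Resisting = 226.0 + 377.4·tan32.9° = 226.0 + 244.2 = 470.2 kN/m
FS = 470.2 / 444.9 = 1.057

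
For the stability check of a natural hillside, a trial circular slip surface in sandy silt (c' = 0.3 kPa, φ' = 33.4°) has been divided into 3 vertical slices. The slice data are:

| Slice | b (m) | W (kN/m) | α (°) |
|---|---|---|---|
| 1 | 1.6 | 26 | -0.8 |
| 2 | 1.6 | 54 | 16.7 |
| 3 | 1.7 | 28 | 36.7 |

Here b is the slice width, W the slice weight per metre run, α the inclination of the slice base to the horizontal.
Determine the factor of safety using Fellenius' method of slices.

Ordinary method of slices: FS = Σ[c'·Δl_i + (W_i cosα_i)·tanφ'] / Σ W_i sinα_i, with Δl_i = b_i / cosα_i.
Slice 1: Δl = 1.6/cos(-0.8°) = 1.600 m; N'_1 = 26·cos(-0.8°) = 26.0; c'Δl = 0.48; W sinα = -0.4
Slice 2: Δl = 1.6/cos16.7° = 1.670 m; N'_2 = 54·cos16.7° = 51.7; c'Δl = 0.50; W sinα = 15.5
Slice 3: Δl = 1.7/cos36.7° = 2.120 m; N'_3 = 28·cos36.7° = 22.4; c'Δl = 0.64; W sinα = 16.7
Σc'Δl = 1.6 kN/m; ΣN' = 100.2 kN/m; ΣW sinα = 31.9 kN/m
Resisting = 1.6 + 100.2·tan33.4° = 1.6 + 66.0 = 67.7 kN/m
FS = 67.7 / 31.9 = 2.122

FS = 2.12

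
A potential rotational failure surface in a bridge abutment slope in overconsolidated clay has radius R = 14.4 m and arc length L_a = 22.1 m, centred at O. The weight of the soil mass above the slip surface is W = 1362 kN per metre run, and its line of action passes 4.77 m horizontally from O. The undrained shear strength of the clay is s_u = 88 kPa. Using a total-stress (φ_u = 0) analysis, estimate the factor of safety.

FS = 4.31

Taking moments about the centre O, the resisting moment is provided by the undrained shear strength acting along the arc:
M_R = s_u·L_a·R = 88·22.10·14.4 = 28005.1 kN·m/m
M_D = W·d = 1362·4.77 = 6496.7 kN·m/m
FS = M_R / M_D = 28005.1 / 6496.7 = 4.311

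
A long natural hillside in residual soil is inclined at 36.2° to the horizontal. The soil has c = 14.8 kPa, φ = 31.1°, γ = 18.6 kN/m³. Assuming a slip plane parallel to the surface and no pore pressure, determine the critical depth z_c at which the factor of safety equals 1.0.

Setting FS = 1.00 in FS = [c + γz cos²β tanφ] / [γz sinβ cosβ] and solving for z:
z = c / [γ cosβ (FS·sinβ − cosβ·tanφ)]
  = 14.8 / [18.6·cos36.2°·(1.00·sin36.2° − cos36.2°·tan31.1°)]
  = 14.8 / [18.6·0.8070·(1.00·0.5906 − 0.8070·0.6032)]
  = 14.8 / 1.5582 = 9.498 m

z_c = 9.50 m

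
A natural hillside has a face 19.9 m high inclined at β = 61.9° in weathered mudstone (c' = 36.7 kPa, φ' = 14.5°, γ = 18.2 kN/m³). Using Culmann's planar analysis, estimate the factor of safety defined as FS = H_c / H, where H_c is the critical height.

FS = 1.07

H_c = (4c'/γ) · sinβ cosφ' / [1 − cos(β − φ')]
    = (4·36.7/18.2) · sin61.9°·cos14.5° / [1 − cos47.4°]
    = 8.066 · 0.8540 / 0.3231 = 21.32 m
FS = H_c / H = 21.32 / 19.9 = 1.071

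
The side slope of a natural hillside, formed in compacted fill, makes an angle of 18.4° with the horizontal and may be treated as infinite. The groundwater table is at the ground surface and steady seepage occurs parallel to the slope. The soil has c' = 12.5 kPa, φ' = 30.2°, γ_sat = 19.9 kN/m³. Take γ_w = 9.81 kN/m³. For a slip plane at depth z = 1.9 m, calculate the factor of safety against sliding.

With seepage parallel to the slope and the water table at the surface, the effective normal stress on the slip plane uses the buoyant unit weight γ' = γ_sat − γ_w while the driving shear stress uses γ_sat:
FS = [c' + γ' z cos²β tanφ'] / [γ_sat z sinβ cosβ]
γ' = 19.9 − 9.81 = 10.09 kN/m³
Numerator = 12.5 + 10.09·1.9·cos²18.4°·tan30.2° = 12.5 + 10.09·1.9·0.9004·0.5820 = 22.546 kPa
Denominator = 19.9·1.9·sin18.4°·cos18.4° = 19.9·1.9·0.3156·0.9489 = 11.325 kPa
FS = 22.546 / 11.325 = 1.991

FS = 1.99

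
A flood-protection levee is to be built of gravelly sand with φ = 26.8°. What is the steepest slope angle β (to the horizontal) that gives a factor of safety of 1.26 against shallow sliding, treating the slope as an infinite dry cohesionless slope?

β = 21.8°

For an infinite dry cohesionless slope FS = tanφ/tanβ, so tanβ = tanφ / FS.
tanβ = tan26.8° / 1.26 = 0.5051 / 1.26 = 0.4009
β = arctan(0.4009) = 21.85°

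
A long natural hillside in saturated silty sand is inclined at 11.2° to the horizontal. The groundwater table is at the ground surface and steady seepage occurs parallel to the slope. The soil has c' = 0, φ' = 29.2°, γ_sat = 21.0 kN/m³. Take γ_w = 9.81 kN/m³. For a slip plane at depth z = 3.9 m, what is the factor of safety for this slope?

FS = 1.50

With seepage parallel to the slope and the water table at the surface, the effective normal stress on the slip plane uses the buoyant unit weight γ' = γ_sat − γ_w while the driving shear stress uses γ_sat:
FS = [c' + γ' z cos²β tanφ'] / [γ_sat z sinβ cosβ]
(For c' = 0 this reduces to FS = (γ'/γ_sat)·tanφ'/tanβ.)
γ' = 21.0 − 9.81 = 11.19 kN/m³
Numerator = 0.0 + 11.19·3.9·cos²11.2°·tan29.2° = 0.0 + 11.19·3.9·0.9623·0.5589 = 23.470 kPa
Denominator = 21.0·3.9·sin11.2°·cos11.2° = 21.0·3.9·0.1942·0.9810 = 15.605 kPa
FS = 23.470 / 15.605 = 1.504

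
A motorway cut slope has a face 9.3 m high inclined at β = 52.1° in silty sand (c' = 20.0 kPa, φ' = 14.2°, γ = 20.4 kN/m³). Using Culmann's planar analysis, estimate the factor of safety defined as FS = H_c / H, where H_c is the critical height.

FS = 1.53

H_c = (4c'/γ) · sinβ cosφ' / [1 − cos(β − φ')]
    = (4·20.0/20.4) · sin52.1°·cos14.2° / [1 − cos37.9°]
    = 3.922 · 0.7650 / 0.2109 = 14.22 m
FS = H_c / H = 14.22 / 9.3 = 1.529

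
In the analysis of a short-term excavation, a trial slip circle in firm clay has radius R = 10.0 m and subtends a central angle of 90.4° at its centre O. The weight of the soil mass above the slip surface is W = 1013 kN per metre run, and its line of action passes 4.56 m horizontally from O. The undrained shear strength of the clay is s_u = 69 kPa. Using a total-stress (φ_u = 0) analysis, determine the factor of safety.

FS = 2.36

Taking moments about the centre O, the resisting moment is provided by the undrained shear strength acting along the arc:
Arc length L_a = R·θ = 10.0·(90.4°·π/180) = 10.0·1.5778 = 15.78 m
M_R = s_u·L_a·R = 69·15.78·10.0 = 10886.7 kN·m/m
M_D = W·d = 1013·4.56 = 4619.3 kN·m/m
FS = M_R / M_D = 10886.7 / 4619.3 = 2.357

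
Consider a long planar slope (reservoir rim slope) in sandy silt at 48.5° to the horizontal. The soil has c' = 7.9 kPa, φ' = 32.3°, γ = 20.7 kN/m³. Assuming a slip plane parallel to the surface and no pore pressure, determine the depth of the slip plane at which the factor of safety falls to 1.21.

Setting FS = 1.21 in FS = [c' + γz cos²β tanφ'] / [γz sinβ cosβ] and solving for z:
z = c' / [γ cosβ (FS·sinβ − cosβ·tanφ')]
  = 7.9 / [20.7·cos48.5°·(1.21·sin48.5° − cos48.5°·tan32.3°)]
  = 7.9 / [20.7·0.6626·(1.21·0.7490 − 0.6626·0.6322)]
  = 7.9 / 6.6845 = 1.182 m

z = 1.18 m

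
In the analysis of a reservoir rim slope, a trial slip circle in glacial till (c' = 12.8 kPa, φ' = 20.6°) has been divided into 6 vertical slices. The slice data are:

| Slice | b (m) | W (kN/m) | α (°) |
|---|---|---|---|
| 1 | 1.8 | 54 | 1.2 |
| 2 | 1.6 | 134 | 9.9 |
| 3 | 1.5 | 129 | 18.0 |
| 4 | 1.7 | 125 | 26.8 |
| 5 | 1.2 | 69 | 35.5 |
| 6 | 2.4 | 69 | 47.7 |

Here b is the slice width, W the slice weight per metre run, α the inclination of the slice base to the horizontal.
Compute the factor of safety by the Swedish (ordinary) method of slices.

Ordinary method of slices: FS = Σ[c'·Δl_i + (W_i cosα_i)·tanφ'] / Σ W_i sinα_i, with Δl_i = b_i / cosα_i.
Slice 1: Δl = 1.8/cos1.2° = 1.800 m; N'_1 = 54·cos1.2° = 54.0; c'Δl = 23.05; W sinα = 1.1
Slice 2: Δl = 1.6/cos9.9° = 1.624 m; N'_2 = 134·cos9.9° = 132.0; c'Δl = 20.79; W sinα = 23.0
Slice 3: Δl = 1.5/cos18.0° = 1.577 m; N'_3 = 129·cos18.0° = 122.7; c'Δl = 20.19; W sinα = 39.9
Slice 4: Δl = 1.7/cos26.8° = 1.905 m; N'_4 = 125·cos26.8° = 111.6; c'Δl = 24.38; W sinα = 56.4
Slice 5: Δl = 1.2/cos35.5° = 1.474 m; N'_5 = 69·cos35.5° = 56.2; c'Δl = 18.87; W sinα = 40.1
Slice 6: Δl = 2.4/cos47.7° = 3.566 m; N'_6 = 69·cos47.7° = 46.4; c'Δl = 45.65; W sinα = 51.0
Σc'Δl = 152.9 kN/m; ΣN' = 522.9 kN/m; ΣW sinα = 211.5 kN/m
Resisting = 152.9 + 522.9·tan20.6° = 152.9 + 196.5 = 349.4 kN/m
FS = 349.4 / 211.5 = 1.652

FS = 1.65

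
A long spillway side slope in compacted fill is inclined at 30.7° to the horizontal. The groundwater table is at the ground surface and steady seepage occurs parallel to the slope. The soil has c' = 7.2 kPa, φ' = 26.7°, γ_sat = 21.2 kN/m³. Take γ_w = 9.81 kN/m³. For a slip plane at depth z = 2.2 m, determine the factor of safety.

With seepage parallel to the slope and the water table at the surface, the effective normal stress on the slip plane uses the buoyant unit weight γ' = γ_sat − γ_w while the driving shear stress uses γ_sat:
FS = [c' + γ' z cos²β tanφ'] / [γ_sat z sinβ cosβ]
γ' = 21.2 − 9.81 = 11.39 kN/m³
Numerator = 7.2 + 11.39·2.2·cos²30.7°·tan26.7° = 7.2 + 11.39·2.2·0.7393·0.5029 = 16.518 kPa
Denominator = 21.2·2.2·sin30.7°·cos30.7° = 21.2·2.2·0.5105·0.8599 = 20.475 kPa
FS = 16.518 / 20.475 = 0.807

FS = 0.81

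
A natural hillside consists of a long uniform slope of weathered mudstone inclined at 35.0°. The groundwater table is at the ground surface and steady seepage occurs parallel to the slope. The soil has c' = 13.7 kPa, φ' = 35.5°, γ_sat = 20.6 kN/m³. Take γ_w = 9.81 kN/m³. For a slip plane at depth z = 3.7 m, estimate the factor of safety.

FS = 0.92

With seepage parallel to the slope and the water table at the surface, the effective normal stress on the slip plane uses the buoyant unit weight γ' = γ_sat − γ_w while the driving shear stress uses γ_sat:
FS = [c' + γ' z cos²β tanφ'] / [γ_sat z sinβ cosβ]
γ' = 20.6 − 9.81 = 10.79 kN/m³
Numerator = 13.7 + 10.79·3.7·cos²35.0°·tan35.5° = 13.7 + 10.79·3.7·0.6710·0.7133 = 32.808 kPa
Denominator = 20.6·3.7·sin35.0°·cos35.0° = 20.6·3.7·0.5736·0.8192 = 35.812 kPa
FS = 32.808 / 35.812 = 0.916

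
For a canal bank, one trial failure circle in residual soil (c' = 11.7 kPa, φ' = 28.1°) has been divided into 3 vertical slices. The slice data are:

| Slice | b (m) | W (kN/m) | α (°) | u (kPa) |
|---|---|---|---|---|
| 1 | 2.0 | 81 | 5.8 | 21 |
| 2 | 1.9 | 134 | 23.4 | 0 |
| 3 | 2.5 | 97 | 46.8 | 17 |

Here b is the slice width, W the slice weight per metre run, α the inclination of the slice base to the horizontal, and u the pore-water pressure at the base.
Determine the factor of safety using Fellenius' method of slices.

Ordinary method of slices: FS = Σ[c'·Δl_i + (W_i cosα_i − u_i·Δl_i)·tanφ'] / Σ W_i sinα_i, with Δl_i = b_i / cosα_i.
Slice 1: Δl = 2.0/cos5.8° = 2.010 m; N'_1 = 81·cos5.8° − 21·2.010 = 38.4; c'Δl = 23.52; W sinα = 8.2
Slice 2: Δl = 1.9/cos23.4° = 2.070 m; N'_2 = 134·cos23.4° − 0·2.070 = 123.0; c'Δl = 24.22; W sinα = 53.2
Slice 3: Δl = 2.5/cos46.8° = 3.652 m; N'_3 = 97·cos46.8° − 17·3.652 = 4.3; c'Δl = 42.73; W sinα = 70.7
Σc'Δl = 90.5 kN/m; ΣN' = 165.7 kN/m; ΣW sinα = 132.1 kN/m
Resisting = 90.5 + 165.7·tan28.1° = 90.5 + 88.5 = 178.9 kN/m
FS = 178.9 / 132.1 = 1.354

FS = 1.35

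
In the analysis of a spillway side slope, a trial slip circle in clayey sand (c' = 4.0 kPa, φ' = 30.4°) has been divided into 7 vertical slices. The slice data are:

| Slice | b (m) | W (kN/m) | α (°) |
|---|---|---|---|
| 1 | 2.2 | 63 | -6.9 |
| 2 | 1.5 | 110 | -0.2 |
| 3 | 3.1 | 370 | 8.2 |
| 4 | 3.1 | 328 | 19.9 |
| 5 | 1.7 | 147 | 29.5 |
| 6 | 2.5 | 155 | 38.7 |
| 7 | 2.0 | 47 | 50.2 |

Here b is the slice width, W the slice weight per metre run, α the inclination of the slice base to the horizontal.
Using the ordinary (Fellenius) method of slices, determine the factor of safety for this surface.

FS = 2.03

Ordinary method of slices: FS = Σ[c'·Δl_i + (W_i cosα_i)·tanφ'] / Σ W_i sinα_i, with Δl_i = b_i / cosα_i.
Slice 1: Δl = 2.2/cos(-6.9°) = 2.216 m; N'_1 = 63·cos(-6.9°) = 62.5; c'Δl = 8.86; W sinα = -7.6
Slice 2: Δl = 1.5/cos(-0.2°) = 1.500 m; N'_2 = 110·cos(-0.2°) = 110.0; c'Δl = 6.00; W sinα = -0.4
Slice 3: Δl = 3.1/cos8.2° = 3.132 m; N'_3 = 370·cos8.2° = 366.2; c'Δl = 12.53; W sinα = 52.8
Slice 4: Δl = 3.1/cos19.9° = 3.297 m; N'_4 = 328·cos19.9° = 308.4; c'Δl = 13.19; W sinα = 111.6
Slice 5: Δl = 1.7/cos29.5° = 1.953 m; N'_5 = 147·cos29.5° = 127.9; c'Δl = 7.81; W sinα = 72.4
Slice 6: Δl = 2.5/cos38.7° = 3.203 m; N'_6 = 155·cos38.7° = 121.0; c'Δl = 12.81; W sinα = 96.9
Slice 7: Δl = 2.0/cos50.2° = 3.124 m; N'_7 = 47·cos50.2° = 30.1; c'Δl = 12.50; W sinα = 36.1
Σc'Δl = 73.7 kN/m; ΣN' = 1126.2 kN/m; ΣW sinα = 361.9 kN/m
Resisting = 73.7 + 1126.2·tan30.4° = 73.7 + 660.7 = 734.4 kN/m
FS = 734.4 / 361.9 = 2.030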